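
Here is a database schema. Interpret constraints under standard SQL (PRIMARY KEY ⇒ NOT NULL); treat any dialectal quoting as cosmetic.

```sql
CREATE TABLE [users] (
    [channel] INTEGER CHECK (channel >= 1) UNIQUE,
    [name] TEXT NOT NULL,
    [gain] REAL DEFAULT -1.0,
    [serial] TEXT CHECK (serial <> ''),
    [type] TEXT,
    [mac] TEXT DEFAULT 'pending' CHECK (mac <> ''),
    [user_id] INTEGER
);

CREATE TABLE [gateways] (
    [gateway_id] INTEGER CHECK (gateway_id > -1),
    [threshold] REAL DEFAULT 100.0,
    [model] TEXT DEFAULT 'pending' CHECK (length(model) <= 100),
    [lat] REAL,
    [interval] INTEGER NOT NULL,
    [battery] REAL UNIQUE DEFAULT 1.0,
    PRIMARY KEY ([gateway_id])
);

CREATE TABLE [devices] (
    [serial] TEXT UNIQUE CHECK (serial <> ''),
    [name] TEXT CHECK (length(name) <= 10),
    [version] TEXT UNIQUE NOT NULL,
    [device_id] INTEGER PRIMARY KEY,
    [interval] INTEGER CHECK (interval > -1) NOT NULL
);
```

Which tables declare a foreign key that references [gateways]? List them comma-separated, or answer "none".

No REFERENCES clause anywhere in the schema names gateways.

none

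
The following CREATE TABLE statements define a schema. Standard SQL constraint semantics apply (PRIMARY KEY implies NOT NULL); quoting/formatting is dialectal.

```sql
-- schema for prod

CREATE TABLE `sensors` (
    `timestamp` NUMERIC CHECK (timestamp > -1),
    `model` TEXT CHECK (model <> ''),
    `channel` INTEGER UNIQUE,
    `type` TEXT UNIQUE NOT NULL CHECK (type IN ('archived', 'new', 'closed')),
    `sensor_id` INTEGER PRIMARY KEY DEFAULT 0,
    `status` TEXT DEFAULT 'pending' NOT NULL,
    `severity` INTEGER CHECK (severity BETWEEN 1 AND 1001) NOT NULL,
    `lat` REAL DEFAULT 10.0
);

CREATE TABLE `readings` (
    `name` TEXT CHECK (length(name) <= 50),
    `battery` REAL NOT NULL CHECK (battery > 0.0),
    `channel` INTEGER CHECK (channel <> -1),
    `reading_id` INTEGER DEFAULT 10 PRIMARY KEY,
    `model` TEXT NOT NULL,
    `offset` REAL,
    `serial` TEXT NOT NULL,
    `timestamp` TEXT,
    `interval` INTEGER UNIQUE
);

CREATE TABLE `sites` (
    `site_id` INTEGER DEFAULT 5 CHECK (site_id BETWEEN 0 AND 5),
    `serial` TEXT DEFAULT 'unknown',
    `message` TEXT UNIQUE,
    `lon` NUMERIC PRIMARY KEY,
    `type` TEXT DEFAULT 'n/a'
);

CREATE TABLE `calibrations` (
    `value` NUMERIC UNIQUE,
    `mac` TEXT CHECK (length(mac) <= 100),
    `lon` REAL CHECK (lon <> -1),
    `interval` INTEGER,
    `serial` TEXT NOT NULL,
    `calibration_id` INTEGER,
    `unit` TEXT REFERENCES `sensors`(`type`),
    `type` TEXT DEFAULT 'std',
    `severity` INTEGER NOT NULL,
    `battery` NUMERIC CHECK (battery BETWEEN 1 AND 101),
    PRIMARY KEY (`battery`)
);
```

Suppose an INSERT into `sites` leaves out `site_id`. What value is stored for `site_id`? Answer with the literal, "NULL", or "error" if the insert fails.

site_id has an explicit DEFAULT 5.
When the column is omitted from an INSERT, that default is used.

5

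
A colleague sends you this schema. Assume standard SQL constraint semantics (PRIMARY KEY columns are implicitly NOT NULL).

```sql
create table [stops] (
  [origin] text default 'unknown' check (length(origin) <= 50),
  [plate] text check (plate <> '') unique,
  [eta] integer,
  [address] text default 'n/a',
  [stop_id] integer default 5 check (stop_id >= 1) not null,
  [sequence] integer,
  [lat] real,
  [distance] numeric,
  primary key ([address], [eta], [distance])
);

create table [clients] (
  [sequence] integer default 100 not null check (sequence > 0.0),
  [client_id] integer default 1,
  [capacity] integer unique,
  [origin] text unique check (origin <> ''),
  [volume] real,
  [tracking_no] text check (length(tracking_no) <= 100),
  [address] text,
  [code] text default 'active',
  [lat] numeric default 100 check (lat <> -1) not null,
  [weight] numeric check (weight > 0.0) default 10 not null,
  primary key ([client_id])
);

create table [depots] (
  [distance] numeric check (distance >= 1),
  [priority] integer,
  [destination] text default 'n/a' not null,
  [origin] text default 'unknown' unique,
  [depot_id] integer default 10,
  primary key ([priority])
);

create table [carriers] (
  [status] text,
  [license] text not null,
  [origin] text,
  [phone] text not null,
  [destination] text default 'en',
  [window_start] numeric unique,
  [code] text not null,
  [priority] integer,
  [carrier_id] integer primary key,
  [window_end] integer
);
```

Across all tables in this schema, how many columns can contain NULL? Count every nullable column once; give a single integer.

19

stops: 4 nullable (origin, plate, sequence, lat — PK (address, eta, distance) and explicit NOT NULL columns excluded).
clients: 6 nullable (capacity, origin, volume, tracking_no, address, code — PK (client_id) and explicit NOT NULL columns excluded).
depots: 3 nullable (distance, origin, depot_id — PK (priority) and explicit NOT NULL columns excluded).
carriers: 6 nullable (status, origin, destination, window_start, priority, window_end — PK (carrier_id) and explicit NOT NULL columns excluded).
Total: 4 + 6 + 3 + 6 = 19.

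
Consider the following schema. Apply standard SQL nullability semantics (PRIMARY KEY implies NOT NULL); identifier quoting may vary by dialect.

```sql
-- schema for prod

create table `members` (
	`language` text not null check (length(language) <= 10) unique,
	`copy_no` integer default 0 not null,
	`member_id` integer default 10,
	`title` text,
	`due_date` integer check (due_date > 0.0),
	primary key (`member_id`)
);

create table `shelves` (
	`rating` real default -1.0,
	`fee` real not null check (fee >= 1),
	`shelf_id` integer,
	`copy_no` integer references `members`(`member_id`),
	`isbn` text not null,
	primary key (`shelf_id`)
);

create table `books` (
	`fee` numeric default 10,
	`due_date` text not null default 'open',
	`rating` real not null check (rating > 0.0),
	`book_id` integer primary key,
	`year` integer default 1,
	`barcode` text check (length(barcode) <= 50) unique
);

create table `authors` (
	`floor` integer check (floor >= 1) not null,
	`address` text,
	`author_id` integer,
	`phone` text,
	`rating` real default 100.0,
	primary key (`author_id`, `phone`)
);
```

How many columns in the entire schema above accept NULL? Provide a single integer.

members: 2 nullable (title, due_date — PK (member_id) and explicit NOT NULL columns excluded).
shelves: 2 nullable (rating, copy_no — PK (shelf_id) and explicit NOT NULL columns excluded).
books: 3 nullable (fee, year, barcode — PK (book_id) and explicit NOT NULL columns excluded).
authors: 2 nullable (address, rating — PK (author_id, phone) and explicit NOT NULL columns excluded).
Total: 2 + 2 + 3 + 2 = 9.

9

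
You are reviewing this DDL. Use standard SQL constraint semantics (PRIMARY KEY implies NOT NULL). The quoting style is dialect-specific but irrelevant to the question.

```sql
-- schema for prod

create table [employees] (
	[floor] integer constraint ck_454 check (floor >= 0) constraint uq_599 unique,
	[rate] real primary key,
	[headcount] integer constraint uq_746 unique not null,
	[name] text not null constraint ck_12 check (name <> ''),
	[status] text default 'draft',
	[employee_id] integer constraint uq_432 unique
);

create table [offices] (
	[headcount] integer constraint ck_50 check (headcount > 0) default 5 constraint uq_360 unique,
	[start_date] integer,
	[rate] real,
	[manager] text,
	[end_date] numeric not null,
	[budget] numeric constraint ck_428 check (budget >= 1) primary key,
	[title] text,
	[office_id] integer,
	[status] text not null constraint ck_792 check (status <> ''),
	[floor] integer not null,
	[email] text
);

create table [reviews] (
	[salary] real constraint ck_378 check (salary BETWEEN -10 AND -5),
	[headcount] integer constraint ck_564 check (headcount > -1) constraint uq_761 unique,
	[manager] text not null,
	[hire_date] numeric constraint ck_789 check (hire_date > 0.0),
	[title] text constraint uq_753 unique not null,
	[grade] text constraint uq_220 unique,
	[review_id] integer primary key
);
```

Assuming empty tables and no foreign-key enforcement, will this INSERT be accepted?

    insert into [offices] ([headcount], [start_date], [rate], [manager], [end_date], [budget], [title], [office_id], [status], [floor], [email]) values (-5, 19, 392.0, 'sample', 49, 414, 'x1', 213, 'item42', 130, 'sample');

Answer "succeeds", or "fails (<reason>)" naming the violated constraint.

fails (CHECK on headcount)

The value -5 for headcount violates CHECK (headcount > 0).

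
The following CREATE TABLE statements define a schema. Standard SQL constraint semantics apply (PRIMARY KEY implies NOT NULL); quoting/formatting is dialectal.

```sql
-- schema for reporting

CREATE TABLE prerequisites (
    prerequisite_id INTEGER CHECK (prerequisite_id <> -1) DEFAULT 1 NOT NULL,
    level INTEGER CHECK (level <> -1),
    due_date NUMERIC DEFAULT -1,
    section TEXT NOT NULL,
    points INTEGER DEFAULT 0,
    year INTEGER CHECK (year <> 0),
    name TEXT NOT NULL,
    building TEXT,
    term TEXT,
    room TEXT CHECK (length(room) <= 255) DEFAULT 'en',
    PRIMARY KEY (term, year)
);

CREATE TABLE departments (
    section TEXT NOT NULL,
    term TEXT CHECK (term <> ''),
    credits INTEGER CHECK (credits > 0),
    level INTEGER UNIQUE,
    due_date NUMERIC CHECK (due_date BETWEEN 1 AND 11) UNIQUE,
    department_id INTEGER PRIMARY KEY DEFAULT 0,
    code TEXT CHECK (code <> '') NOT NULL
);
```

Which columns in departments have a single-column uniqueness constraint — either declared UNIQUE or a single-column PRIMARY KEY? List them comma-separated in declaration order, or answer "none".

- section: no UNIQUE or single-column PK constraint.
- term: no UNIQUE or single-column PK constraint.
- credits: no UNIQUE or single-column PK constraint.
- level: declared UNIQUE → unique.
- due_date: declared UNIQUE → unique.
- department_id: single-column PRIMARY KEY → unique.
- code: no UNIQUE or single-column PK constraint.

level, due_date, department_id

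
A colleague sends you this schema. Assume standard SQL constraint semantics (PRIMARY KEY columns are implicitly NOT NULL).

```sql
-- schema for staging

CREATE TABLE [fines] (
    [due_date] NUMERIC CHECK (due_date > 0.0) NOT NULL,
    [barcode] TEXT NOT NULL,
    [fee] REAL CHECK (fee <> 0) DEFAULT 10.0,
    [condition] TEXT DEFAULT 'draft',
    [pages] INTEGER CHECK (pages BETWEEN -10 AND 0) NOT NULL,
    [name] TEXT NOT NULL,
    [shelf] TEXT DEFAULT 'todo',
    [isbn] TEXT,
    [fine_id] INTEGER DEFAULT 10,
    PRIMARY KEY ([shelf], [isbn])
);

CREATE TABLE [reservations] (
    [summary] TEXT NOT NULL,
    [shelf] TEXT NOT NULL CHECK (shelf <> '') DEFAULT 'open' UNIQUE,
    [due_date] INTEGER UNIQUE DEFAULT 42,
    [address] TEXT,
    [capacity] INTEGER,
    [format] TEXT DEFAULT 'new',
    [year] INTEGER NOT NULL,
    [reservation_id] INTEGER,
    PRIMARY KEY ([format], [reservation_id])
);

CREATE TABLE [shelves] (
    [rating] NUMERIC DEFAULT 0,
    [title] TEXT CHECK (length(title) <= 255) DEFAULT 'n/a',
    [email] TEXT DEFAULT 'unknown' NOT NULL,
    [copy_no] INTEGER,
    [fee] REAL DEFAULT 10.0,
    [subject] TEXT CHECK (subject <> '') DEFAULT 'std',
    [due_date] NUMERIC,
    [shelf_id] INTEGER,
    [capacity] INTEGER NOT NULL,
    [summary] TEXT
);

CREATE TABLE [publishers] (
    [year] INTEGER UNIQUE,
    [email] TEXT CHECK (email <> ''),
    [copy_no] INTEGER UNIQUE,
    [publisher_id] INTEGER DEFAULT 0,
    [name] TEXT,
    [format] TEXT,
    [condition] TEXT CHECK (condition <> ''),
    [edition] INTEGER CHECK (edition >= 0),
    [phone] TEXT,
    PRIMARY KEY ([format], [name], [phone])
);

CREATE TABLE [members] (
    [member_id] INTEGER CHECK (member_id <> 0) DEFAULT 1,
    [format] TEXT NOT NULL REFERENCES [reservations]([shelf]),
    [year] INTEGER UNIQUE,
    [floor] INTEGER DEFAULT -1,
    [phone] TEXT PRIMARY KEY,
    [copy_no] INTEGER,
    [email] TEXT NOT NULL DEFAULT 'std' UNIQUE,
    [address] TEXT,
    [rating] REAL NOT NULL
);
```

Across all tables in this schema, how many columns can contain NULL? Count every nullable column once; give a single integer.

fines: 3 nullable (fee, condition, fine_id — PK (shelf, isbn) and explicit NOT NULL columns excluded).
reservations: 3 nullable (due_date, address, capacity — PK (format, reservation_id) and explicit NOT NULL columns excluded).
shelves: 8 nullable (rating, title, copy_no, fee, subject, due_date, shelf_id, summary — PK none and explicit NOT NULL columns excluded).
publishers: 6 nullable (year, email, copy_no, publisher_id, condition, edition — PK (format, name, phone) and explicit NOT NULL columns excluded).
members: 5 nullable (member_id, year, floor, copy_no, address — PK (phone) and explicit NOT NULL columns excluded).
Total: 3 + 3 + 8 + 6 + 5 = 25.

25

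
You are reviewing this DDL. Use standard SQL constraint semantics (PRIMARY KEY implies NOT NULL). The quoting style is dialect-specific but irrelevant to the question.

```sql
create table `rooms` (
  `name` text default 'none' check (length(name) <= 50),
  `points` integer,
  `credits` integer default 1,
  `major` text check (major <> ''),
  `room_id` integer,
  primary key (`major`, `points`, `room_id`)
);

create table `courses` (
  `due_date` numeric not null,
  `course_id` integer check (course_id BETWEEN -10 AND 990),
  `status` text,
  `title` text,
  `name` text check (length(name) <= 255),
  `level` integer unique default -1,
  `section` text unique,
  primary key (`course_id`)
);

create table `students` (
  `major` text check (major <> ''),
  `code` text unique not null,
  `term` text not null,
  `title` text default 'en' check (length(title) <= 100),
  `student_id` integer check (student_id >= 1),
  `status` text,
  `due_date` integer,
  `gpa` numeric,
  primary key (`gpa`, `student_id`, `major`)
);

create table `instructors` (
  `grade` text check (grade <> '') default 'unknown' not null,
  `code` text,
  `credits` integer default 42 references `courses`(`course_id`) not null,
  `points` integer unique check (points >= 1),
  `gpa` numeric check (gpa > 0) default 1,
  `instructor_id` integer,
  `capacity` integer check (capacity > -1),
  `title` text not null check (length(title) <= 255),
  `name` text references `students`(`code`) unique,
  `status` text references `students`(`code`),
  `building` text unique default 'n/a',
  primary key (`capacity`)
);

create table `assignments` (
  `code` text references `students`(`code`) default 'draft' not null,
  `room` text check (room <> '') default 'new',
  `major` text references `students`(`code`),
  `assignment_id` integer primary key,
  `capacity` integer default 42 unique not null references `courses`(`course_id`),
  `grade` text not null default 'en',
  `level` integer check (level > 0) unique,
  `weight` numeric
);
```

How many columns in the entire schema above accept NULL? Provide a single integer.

rooms: 2 nullable (name, credits — PK (major, points, room_id) and explicit NOT NULL columns excluded).
courses: 5 nullable (status, title, name, level, section — PK (course_id) and explicit NOT NULL columns excluded).
students: 3 nullable (title, status, due_date — PK (gpa, student_id, major) and explicit NOT NULL columns excluded).
instructors: 7 nullable (code, points, gpa, instructor_id, name, status, building — PK (capacity) and explicit NOT NULL columns excluded).
assignments: 4 nullable (room, major, level, weight — PK (assignment_id) and explicit NOT NULL columns excluded).
Total: 2 + 5 + 3 + 7 + 4 = 21.

21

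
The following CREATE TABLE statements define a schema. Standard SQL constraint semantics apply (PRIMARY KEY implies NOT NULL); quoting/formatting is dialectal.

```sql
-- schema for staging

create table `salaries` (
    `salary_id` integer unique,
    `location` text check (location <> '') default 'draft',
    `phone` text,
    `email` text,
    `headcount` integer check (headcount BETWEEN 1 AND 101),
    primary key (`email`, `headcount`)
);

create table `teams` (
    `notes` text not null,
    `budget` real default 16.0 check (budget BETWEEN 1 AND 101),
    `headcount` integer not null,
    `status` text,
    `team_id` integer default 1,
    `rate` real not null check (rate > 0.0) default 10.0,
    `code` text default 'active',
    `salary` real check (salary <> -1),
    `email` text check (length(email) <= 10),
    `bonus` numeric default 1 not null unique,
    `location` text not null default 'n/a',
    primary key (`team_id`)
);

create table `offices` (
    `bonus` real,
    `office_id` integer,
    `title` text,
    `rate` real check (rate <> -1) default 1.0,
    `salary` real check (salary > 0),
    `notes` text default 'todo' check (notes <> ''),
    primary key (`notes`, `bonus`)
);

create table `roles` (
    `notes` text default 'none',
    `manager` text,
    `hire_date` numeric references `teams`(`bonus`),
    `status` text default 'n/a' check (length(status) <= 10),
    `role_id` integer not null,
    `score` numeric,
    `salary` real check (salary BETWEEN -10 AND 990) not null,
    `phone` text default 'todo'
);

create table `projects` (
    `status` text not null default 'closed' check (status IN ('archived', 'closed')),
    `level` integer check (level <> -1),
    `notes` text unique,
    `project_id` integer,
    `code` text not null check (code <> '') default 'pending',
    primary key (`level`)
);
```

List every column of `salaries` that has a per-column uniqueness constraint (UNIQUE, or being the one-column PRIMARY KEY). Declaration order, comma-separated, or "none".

- salary_id: declared UNIQUE → unique.
- location: no UNIQUE or single-column PK constraint.
- phone: no UNIQUE or single-column PK constraint.
- email: part of a composite PRIMARY KEY — only the tuple is unique, not this column on its own.
- headcount: part of a composite PRIMARY KEY — only the tuple is unique, not this column on its own.

salary_id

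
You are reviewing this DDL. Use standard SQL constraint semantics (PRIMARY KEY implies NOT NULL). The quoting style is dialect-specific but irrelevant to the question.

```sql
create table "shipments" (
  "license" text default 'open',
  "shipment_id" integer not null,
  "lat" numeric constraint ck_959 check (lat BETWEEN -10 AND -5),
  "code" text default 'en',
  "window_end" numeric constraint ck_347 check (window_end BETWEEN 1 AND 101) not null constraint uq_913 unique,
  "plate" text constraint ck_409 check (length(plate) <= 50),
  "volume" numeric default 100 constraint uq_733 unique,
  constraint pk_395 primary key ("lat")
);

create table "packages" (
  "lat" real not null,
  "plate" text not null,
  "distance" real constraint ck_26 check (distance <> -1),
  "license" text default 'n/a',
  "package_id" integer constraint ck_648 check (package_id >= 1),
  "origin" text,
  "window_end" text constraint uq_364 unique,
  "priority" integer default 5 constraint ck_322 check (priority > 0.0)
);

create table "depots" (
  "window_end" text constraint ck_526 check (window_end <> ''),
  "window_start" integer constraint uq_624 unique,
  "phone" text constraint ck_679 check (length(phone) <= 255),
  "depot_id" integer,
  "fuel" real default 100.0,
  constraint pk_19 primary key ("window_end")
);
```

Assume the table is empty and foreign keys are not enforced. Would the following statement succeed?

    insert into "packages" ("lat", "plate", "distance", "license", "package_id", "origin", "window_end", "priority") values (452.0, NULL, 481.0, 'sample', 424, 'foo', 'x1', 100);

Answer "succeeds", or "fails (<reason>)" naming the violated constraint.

fails (NOT NULL on plate)

plate is explicitly set to NULL, but plate is declared NOT NULL.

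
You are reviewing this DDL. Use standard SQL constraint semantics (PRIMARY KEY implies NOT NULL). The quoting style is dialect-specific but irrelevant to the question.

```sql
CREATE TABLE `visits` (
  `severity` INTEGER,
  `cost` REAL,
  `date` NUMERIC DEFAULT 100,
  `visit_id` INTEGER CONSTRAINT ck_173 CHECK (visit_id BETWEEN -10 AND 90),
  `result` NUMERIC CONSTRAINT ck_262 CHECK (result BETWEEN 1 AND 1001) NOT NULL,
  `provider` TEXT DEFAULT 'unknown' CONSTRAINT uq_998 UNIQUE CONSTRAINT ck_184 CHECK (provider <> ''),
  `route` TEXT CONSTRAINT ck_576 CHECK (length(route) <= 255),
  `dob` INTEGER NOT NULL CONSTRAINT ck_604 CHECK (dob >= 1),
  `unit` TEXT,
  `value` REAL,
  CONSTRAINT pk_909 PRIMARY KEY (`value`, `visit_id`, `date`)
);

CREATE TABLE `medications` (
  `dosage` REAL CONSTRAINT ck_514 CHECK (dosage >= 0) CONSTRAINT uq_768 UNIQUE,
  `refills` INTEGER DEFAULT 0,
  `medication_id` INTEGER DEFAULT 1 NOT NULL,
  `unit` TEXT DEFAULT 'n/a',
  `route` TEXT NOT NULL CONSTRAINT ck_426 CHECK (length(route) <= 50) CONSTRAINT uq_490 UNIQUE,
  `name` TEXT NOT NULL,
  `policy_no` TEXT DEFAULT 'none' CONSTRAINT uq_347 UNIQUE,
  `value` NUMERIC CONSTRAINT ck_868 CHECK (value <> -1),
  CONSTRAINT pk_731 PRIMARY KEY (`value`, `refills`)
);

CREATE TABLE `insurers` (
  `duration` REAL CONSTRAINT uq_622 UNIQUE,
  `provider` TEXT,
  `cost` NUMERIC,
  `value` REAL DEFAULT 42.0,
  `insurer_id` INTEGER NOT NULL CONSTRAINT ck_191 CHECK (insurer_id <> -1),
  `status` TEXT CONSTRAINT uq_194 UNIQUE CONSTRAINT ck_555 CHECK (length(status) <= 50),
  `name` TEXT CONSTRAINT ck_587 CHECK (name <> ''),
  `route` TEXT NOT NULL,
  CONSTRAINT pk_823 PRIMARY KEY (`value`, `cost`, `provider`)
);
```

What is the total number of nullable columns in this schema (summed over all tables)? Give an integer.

11

visits: 5 nullable (severity, cost, provider, route, unit — PK (value, visit_id, date) and explicit NOT NULL columns excluded).
medications: 3 nullable (dosage, unit, policy_no — PK (value, refills) and explicit NOT NULL columns excluded).
insurers: 3 nullable (duration, status, name — PK (value, cost, provider) and explicit NOT NULL columns excluded).
Total: 5 + 3 + 3 = 11.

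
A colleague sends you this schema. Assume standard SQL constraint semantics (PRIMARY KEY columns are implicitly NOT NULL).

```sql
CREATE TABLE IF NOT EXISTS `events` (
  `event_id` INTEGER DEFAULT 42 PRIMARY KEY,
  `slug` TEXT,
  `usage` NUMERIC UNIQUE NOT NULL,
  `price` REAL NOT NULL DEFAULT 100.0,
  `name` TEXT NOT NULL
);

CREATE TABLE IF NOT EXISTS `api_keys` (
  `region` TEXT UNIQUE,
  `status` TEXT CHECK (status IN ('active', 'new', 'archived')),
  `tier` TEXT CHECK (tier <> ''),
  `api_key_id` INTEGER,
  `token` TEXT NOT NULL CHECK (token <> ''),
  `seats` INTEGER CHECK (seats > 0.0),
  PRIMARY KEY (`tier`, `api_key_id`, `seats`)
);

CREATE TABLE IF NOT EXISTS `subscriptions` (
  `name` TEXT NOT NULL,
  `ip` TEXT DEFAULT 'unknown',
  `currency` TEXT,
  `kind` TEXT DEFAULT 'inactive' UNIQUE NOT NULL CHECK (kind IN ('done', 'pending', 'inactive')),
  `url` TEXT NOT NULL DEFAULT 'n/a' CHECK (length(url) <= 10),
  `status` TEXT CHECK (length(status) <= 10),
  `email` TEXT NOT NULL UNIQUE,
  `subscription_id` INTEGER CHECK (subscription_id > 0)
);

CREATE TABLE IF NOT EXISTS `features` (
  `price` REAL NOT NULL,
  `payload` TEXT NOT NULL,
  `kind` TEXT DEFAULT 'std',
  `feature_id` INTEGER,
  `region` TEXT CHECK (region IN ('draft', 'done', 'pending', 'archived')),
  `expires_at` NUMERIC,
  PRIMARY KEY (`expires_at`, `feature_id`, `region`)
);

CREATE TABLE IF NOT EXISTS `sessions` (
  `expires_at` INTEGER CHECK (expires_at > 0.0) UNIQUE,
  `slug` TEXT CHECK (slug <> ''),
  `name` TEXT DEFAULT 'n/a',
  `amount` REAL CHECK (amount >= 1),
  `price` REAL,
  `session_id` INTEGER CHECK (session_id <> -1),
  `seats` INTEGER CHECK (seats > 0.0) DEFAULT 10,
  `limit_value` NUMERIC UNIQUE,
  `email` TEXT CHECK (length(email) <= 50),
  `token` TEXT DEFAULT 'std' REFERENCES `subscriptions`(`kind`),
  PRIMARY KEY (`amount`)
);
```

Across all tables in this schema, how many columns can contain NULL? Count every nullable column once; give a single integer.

events: 1 nullable (slug — PK (event_id) and explicit NOT NULL columns excluded).
api_keys: 2 nullable (region, status — PK (tier, api_key_id, seats) and explicit NOT NULL columns excluded).
subscriptions: 4 nullable (ip, currency, status, subscription_id — PK none and explicit NOT NULL columns excluded).
features: 1 nullable (kind — PK (expires_at, feature_id, region) and explicit NOT NULL columns excluded).
sessions: 9 nullable (expires_at, slug, name, price, session_id, seats, limit_value, email, token — PK (amount) and explicit NOT NULL columns excluded).
Total: 1 + 2 + 4 + 1 + 9 = 17.

17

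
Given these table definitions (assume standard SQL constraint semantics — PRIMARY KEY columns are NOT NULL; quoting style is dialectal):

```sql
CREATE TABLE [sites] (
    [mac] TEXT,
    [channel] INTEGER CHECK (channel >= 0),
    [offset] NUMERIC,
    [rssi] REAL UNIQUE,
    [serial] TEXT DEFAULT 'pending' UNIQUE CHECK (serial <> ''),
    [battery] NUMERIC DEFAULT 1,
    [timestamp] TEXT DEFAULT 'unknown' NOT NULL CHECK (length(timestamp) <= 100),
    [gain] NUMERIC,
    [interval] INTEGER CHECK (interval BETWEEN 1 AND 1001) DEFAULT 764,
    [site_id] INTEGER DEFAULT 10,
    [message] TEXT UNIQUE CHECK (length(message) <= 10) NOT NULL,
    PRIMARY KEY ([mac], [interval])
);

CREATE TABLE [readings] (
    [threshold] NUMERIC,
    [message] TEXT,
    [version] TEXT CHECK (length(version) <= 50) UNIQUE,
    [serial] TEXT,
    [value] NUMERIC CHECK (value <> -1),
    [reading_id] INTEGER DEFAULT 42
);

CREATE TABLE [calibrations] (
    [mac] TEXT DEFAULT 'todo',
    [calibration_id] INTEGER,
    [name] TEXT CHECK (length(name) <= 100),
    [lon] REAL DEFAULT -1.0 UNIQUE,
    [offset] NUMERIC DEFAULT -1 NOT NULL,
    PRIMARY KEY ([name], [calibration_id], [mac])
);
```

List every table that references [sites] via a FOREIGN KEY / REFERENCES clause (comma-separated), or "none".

none

No REFERENCES clause anywhere in the schema names sites.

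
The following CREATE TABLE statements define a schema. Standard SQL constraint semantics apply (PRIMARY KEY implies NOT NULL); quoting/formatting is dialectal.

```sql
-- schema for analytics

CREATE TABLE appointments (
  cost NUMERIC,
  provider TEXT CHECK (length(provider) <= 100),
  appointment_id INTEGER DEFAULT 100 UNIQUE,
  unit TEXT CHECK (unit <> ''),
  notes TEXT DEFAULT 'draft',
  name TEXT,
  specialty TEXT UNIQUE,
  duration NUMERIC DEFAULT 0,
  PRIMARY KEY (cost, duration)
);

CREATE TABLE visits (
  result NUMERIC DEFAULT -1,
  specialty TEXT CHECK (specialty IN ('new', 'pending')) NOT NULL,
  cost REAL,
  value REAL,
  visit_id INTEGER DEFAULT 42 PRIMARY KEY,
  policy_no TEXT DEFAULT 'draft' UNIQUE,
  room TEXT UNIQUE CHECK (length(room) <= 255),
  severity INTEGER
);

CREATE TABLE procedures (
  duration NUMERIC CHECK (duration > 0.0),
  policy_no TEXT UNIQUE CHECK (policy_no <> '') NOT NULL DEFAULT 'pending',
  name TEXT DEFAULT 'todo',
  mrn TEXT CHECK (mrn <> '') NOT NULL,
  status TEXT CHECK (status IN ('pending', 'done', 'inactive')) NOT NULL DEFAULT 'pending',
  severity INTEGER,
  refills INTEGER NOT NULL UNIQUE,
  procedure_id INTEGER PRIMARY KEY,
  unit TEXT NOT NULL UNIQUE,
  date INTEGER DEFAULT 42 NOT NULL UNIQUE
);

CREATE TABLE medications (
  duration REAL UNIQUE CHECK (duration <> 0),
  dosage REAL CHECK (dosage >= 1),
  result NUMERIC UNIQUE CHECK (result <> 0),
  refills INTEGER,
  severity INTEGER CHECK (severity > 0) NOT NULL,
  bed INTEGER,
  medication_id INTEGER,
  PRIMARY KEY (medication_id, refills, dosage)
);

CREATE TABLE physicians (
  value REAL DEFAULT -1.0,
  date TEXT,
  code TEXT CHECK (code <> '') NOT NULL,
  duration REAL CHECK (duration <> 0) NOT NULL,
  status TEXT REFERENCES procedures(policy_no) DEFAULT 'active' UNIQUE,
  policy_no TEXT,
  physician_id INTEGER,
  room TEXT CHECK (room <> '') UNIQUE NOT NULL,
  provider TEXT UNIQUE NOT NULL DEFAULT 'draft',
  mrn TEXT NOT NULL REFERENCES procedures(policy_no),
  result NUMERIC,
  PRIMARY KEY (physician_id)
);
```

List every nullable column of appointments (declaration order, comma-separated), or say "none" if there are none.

- cost: part of the PRIMARY KEY, which implies NOT NULL → not nullable.
- provider: CHECK does not forbid NULL (a CHECK constraint passes when its expression is NULL) → nullable.
- appointment_id: UNIQUE does not imply NOT NULL → nullable.
- unit: CHECK does not forbid NULL (a CHECK constraint passes when its expression is NULL) → nullable.
- notes: DEFAULT only fills an omitted column; an explicit NULL is still allowed → nullable.
- name: no NOT NULL constraint applies → nullable.
- specialty: UNIQUE does not imply NOT NULL → nullable.
- duration: part of the PRIMARY KEY, which implies NOT NULL → not nullable.

provider, appointment_id, unit, notes, name, specialty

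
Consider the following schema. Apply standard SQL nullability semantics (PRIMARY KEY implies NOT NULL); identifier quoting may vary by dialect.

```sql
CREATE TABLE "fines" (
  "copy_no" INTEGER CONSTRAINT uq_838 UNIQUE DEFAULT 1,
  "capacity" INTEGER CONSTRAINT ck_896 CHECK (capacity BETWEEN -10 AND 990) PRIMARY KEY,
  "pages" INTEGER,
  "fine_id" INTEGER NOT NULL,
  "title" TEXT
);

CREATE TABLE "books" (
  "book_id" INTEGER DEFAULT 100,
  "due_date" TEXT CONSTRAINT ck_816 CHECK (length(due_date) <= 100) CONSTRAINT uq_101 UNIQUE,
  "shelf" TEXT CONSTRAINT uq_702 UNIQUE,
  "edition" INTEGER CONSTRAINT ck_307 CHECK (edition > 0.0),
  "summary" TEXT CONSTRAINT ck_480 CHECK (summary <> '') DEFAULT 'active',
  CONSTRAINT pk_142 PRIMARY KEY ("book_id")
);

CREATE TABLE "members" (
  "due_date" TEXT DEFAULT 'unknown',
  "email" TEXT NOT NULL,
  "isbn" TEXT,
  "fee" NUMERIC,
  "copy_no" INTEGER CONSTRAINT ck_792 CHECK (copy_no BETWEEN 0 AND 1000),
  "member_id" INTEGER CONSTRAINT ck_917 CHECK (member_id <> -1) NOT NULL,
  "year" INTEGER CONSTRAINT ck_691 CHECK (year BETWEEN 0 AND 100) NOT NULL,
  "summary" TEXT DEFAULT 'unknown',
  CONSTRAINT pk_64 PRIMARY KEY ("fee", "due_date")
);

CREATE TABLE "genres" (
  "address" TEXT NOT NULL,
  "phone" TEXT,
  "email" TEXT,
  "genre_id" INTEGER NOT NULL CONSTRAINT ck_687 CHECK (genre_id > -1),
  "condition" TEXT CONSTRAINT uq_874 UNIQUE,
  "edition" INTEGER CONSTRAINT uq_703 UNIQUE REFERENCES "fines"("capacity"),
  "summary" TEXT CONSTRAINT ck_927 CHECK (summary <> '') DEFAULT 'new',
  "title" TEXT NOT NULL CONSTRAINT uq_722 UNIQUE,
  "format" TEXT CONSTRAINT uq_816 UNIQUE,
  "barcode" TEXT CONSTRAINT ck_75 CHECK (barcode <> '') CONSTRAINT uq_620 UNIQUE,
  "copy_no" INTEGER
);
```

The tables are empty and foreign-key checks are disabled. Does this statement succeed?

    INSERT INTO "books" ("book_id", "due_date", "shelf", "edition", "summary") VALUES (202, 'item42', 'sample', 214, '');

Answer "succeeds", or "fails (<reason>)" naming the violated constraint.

The value '' for summary violates CHECK (summary <> '').

fails (CHECK on summary)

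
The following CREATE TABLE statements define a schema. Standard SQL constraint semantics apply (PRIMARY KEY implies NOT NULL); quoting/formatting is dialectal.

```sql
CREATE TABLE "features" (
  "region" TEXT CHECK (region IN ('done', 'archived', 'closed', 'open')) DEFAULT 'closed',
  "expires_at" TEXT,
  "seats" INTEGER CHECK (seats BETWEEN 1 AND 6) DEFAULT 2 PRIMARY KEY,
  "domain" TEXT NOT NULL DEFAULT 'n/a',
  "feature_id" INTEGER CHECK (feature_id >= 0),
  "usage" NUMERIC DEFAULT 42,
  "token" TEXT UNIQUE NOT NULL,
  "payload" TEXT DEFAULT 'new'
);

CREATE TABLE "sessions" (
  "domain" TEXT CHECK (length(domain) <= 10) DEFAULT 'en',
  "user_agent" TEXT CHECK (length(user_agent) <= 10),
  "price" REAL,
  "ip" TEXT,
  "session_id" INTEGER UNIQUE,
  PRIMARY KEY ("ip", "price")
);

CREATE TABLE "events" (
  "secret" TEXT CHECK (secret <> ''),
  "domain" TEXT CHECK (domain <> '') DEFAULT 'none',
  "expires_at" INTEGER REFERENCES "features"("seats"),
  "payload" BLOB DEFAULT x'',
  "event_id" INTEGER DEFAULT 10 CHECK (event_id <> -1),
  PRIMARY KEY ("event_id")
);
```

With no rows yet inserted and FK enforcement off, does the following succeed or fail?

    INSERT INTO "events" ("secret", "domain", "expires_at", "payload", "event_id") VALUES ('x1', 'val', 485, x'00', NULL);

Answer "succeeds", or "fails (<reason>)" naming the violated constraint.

fails (NOT NULL on event_id)

event_id is explicitly set to NULL, but event_id is part of the PRIMARY KEY (implied NOT NULL).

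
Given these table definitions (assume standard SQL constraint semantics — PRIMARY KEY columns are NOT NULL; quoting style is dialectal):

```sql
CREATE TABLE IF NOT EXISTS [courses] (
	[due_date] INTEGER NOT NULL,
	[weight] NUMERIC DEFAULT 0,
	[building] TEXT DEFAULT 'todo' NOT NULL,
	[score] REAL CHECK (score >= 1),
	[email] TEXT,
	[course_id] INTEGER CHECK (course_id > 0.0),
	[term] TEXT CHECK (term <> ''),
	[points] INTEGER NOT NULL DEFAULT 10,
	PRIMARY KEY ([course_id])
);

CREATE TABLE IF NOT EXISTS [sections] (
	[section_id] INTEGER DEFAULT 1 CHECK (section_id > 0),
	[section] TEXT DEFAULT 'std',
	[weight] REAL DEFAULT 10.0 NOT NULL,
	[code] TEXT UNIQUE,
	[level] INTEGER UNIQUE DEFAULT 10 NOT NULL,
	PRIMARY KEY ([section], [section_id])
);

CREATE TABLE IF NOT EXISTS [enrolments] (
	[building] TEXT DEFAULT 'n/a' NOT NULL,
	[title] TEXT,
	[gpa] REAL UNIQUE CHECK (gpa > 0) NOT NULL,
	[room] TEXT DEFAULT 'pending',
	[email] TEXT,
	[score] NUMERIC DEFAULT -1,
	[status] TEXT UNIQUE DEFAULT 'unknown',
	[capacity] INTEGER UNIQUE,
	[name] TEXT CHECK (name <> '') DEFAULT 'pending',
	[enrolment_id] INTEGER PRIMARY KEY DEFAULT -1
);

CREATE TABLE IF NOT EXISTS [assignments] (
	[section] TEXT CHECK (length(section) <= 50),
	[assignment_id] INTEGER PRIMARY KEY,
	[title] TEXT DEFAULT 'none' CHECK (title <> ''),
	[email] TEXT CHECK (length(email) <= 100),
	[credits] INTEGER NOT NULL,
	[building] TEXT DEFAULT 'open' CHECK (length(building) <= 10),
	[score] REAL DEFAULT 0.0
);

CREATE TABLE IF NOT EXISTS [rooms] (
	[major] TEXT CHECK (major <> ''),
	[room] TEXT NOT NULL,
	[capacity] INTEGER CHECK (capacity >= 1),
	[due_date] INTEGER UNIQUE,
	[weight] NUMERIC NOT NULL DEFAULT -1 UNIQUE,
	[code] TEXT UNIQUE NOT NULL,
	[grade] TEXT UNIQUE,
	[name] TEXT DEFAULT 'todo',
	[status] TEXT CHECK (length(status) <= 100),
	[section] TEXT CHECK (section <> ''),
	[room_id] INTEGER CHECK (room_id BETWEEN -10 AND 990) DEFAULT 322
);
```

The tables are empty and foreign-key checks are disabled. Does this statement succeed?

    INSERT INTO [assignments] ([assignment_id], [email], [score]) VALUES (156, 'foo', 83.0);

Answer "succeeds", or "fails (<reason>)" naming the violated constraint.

fails (NOT NULL on credits)

credits is omitted from the column list and has no DEFAULT, so it would receive NULL.
But credits is declared NOT NULL.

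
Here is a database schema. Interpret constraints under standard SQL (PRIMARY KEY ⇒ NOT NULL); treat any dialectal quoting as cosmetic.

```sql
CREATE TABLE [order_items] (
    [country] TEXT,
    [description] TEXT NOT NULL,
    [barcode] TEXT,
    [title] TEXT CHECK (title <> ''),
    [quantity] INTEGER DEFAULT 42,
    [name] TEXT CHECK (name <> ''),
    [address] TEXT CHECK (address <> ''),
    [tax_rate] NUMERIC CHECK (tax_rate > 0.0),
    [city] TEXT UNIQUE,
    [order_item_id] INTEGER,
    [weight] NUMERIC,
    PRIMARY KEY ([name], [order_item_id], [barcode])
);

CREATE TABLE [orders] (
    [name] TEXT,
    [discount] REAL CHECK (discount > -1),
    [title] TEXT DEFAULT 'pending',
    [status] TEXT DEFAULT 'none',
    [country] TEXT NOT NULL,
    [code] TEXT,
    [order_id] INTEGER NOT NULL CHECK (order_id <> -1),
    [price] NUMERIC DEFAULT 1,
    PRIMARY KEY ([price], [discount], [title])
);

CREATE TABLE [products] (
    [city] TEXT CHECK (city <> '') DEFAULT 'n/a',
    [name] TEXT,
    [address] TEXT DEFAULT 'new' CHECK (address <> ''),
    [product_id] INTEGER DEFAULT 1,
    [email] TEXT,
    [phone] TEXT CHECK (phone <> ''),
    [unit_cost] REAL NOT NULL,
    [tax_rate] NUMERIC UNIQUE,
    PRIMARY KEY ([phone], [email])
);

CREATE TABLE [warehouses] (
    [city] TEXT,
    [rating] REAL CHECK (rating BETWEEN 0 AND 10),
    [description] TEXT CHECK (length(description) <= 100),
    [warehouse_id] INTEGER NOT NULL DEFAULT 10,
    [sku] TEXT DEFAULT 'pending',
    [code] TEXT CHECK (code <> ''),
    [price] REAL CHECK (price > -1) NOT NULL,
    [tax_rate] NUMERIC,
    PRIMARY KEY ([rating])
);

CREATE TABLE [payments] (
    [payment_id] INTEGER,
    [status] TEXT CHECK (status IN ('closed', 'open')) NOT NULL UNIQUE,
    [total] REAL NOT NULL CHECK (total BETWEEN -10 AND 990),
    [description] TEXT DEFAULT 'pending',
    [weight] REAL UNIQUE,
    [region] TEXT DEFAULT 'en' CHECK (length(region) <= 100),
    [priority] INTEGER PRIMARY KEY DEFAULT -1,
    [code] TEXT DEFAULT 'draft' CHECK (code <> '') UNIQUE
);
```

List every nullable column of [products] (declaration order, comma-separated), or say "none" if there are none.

- city: CHECK does not forbid NULL (a CHECK constraint passes when its expression is NULL) → nullable.
- name: no NOT NULL constraint applies → nullable.
- address: CHECK does not forbid NULL (a CHECK constraint passes when its expression is NULL) → nullable.
- product_id: DEFAULT only fills an omitted column; an explicit NULL is still allowed → nullable.
- email: part of the PRIMARY KEY, which implies NOT NULL → not nullable.
- phone: part of the PRIMARY KEY, which implies NOT NULL → not nullable.
- unit_cost: declared NOT NULL → not nullable.
- tax_rate: UNIQUE does not imply NOT NULL → nullable.

city, name, address, product_id, tax_rate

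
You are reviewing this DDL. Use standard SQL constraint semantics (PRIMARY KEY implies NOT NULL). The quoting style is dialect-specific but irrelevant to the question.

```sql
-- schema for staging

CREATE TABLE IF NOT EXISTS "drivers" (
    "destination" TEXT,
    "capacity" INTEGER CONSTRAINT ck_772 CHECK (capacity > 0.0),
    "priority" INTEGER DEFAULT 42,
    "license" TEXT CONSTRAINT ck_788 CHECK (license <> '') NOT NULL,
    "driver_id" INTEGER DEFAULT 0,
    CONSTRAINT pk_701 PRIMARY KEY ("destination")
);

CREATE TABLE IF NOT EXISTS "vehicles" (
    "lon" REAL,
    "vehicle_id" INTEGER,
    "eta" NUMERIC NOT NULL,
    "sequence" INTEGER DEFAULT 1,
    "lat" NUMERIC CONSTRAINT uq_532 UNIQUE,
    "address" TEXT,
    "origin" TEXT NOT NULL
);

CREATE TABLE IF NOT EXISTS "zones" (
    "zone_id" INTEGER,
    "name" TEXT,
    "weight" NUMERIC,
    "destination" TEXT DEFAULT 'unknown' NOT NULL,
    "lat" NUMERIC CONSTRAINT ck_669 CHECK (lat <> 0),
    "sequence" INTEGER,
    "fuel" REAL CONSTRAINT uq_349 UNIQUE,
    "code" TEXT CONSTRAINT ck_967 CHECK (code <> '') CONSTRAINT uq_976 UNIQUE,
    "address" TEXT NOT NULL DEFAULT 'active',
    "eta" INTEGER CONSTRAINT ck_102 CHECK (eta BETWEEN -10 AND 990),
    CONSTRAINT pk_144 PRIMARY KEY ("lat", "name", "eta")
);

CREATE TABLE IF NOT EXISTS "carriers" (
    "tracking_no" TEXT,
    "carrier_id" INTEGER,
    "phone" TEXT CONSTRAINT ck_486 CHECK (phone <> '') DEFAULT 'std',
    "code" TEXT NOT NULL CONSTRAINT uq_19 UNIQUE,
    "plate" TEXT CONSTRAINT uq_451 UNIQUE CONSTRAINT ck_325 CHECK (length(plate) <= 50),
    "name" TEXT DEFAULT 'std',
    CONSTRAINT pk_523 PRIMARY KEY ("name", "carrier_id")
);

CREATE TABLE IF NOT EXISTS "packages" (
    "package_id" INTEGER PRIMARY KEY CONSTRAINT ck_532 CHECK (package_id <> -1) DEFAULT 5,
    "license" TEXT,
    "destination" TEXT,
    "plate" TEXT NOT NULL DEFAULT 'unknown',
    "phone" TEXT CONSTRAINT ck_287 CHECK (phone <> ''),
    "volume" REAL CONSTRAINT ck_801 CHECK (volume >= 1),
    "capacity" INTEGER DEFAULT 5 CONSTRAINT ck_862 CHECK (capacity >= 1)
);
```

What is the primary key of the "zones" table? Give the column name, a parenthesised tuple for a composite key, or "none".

A table-level PRIMARY KEY clause names 3 columns: lat, name, eta.
This is a composite key — the combination is unique, not each column individually.

(lat, name, eta)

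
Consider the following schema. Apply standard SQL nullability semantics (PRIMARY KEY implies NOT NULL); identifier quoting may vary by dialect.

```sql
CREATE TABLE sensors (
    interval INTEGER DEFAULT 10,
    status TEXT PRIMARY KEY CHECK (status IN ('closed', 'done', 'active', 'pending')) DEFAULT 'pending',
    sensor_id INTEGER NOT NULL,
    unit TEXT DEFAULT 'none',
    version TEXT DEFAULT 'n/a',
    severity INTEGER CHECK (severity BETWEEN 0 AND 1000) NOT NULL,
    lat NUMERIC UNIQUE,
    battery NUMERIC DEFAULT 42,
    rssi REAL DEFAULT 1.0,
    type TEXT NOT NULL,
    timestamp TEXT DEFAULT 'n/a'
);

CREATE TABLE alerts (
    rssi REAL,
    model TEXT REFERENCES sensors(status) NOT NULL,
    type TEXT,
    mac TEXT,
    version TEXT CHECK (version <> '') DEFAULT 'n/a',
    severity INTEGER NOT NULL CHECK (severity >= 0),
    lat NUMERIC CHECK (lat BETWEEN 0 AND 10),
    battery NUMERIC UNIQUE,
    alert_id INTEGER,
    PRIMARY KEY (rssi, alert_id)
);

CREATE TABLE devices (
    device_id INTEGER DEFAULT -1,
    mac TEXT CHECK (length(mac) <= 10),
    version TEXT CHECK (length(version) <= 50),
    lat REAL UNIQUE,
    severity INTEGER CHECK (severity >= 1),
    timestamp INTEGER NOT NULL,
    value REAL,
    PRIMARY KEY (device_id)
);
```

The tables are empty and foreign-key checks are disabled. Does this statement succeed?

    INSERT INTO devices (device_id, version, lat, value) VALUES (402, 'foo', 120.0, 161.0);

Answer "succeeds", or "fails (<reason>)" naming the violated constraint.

timestamp is omitted from the column list and has no DEFAULT, so it would receive NULL.
But timestamp is declared NOT NULL.

fails (NOT NULL on timestamp)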